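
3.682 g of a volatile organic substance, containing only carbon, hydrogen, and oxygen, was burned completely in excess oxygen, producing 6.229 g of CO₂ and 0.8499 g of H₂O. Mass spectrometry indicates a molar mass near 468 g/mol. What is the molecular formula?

mol C = 6.229 g CO₂ ÷ 44.009 g/mol = 0.14154 mol
mol H = 2 × 0.8499 g H₂O ÷ 18.015 g/mol = 0.094355 mol
mass O = 3.682 − (1.7000 + 0.095110) = 1.8869 g → mol O = 1.8869 ÷ 15.999 = 0.11794 mol
Divide by the smallest (0.094355 mol): C 1.500, H 1.000, O 1.250
Multiplying each by 4 gives whole numbers: C 6.00, H 4.00, O 5.00
Empirical formula: C6H4O5
Empirical-formula mass = 156.09 g/mol; 468 ÷ 156.09 ≈ 3, so the molecular formula is C18H12O15.

C18H12O15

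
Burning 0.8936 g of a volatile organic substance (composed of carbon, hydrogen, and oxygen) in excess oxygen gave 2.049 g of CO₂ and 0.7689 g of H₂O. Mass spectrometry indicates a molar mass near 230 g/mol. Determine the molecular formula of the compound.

mol C = 2.049 g CO₂ ÷ 44.009 g/mol = 0.046559 mol
mol H = 2 × 0.7689 g H₂O ÷ 18.015 g/mol = 0.085362 mol
mass O = 0.8936 − (0.55922 + 0.086045) = 0.24834 g → mol O = 0.24834 ÷ 15.999 = 0.015522 mol
Divide by the smallest (0.015522 mol): C 2.999, H 5.499, O 1.000
Multiplying each by 2 gives whole numbers: C 6.00, H 11.00, O 2.00
Empirical formula: C6H11O2
Empirical-formula mass = 115.15 g/mol; 230 ÷ 115.15 ≈ 2, so the molecular formula is C12H22O4.

C12H22O4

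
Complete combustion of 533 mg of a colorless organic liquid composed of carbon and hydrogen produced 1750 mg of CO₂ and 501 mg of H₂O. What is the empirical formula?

C5H7

mol C = 1.75 g CO₂ ÷ 44.009 g/mol = 0.03976 mol
mol H = 2 × 0.501 g H₂O ÷ 18.015 g/mol = 0.05562 mol
Divide by the smallest (0.03976 mol): C 1.000, H 1.399
Multiplying each by 5 gives whole numbers: C 5.00, H 6.99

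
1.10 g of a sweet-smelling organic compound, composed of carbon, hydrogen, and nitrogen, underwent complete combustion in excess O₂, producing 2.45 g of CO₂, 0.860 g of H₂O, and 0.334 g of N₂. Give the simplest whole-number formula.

mol C = 2.45 g CO₂ ÷ 44.009 g/mol = 0.05567 mol
mol H = 2 × 0.860 g H₂O ÷ 18.015 g/mol = 0.09548 mol
mol N = 2 × 0.334 g N₂ ÷ 28.014 g/mol = 0.02385 mol
Divide by the smallest (0.02385 mol): C 2.335, H 4.004, N 1.000
Multiplying each by 3 gives whole numbers: C 7.00, H 12.01, N 3.00

C7H12N3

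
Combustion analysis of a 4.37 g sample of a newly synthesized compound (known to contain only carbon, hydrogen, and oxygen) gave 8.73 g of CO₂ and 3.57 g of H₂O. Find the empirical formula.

mol C = 8.73 g CO₂ ÷ 44.009 g/mol = 0.1984 mol
mol H = 2 × 3.57 g H₂O ÷ 18.015 g/mol = 0.3963 mol
mass O = 4.37 − (2.383 + 0.3995) = 1.588 g → mol O = 1.588 ÷ 15.999 = 0.09925 mol
Divide by the smallest (0.09925 mol): C 1.999, H 3.993, O 1.000

C2H4O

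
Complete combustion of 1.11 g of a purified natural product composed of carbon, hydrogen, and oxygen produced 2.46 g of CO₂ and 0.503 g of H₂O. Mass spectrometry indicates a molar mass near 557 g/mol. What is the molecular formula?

mol C = 2.46 g CO₂ ÷ 44.009 g/mol = 0.05590 mol
mol H = 2 × 0.503 g H₂O ÷ 18.015 g/mol = 0.05584 mol
mass O = 1.11 − (0.6714 + 0.05629) = 0.3823 g → mol O = 0.3823 ÷ 15.999 = 0.02390 mol
Divide by the smallest (0.02390 mol): C 2.339, H 2.337, O 1.000
Multiplying each by 3 gives whole numbers: C 7.02, H 7.01, O 3.00
Empirical formula: C7H7O3
Empirical-formula mass = 139.13 g/mol; 557 ÷ 139.13 ≈ 4, so the molecular formula is C28H28O12.

C28H28O12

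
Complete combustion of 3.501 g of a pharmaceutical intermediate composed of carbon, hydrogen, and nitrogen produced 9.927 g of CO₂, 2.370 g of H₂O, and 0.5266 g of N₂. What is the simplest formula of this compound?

C6H7N

mol C = 9.927 g CO₂ ÷ 44.009 g/mol = 0.22557 mol
mol H = 2 × 2.370 g H₂O ÷ 18.015 g/mol = 0.26311 mol
mol N = 2 × 0.5266 g N₂ ÷ 28.014 g/mol = 0.037595 mol
Divide by the smallest (0.037595 mol): C 6.000, H 6.999, N 1.000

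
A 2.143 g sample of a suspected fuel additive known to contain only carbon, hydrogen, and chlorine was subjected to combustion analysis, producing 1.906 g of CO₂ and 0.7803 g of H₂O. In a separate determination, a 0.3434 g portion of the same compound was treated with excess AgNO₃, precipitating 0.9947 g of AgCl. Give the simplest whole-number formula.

CH2Cl

mol C = 1.906 g CO₂ ÷ 44.009 g/mol = 0.043309 mol
mol H = 2 × 0.7803 g H₂O ÷ 18.015 g/mol = 0.086628 mol
From the AgCl data: mol Cl per gram of compound = (0.9947 ÷ 143.318) ÷ 0.3434 = 0.020211 mol/g, so in the 2.143 g combustion sample mol Cl = 0.043313 mol
Divide by the smallest (0.043309 mol): C 1.000, H 2.000, Cl 1.000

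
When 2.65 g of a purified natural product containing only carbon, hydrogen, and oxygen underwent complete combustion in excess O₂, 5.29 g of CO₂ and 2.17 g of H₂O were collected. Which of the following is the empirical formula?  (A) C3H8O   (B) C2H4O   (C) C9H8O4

mol C = 5.29 g CO₂ ÷ 44.009 g/mol = 0.1202 mol
mol H = 2 × 2.17 g H₂O ÷ 18.015 g/mol = 0.2409 mol
mass O = 2.65 − (1.444 + 0.2428) = 0.9634 g → mol O = 0.9634 ÷ 15.999 = 0.06022 mol
Divide by the smallest (0.06022 mol): C 1.996, H 4.001, O 1.000

(B) C2H4O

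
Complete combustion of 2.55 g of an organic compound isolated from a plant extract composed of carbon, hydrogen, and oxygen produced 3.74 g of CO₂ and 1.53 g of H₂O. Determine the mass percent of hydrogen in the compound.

mol C = 3.74 g CO₂ ÷ 44.009 g/mol = 0.08498 mol
mol H = 2 × 1.53 g H₂O ÷ 18.015 g/mol = 0.1699 mol
mass O = 2.55 − (1.021 + 0.1712) = 1.358 g → mol O = 1.358 ÷ 15.999 = 0.08488 mol
mass % H = 0.1712 g ÷ 2.55 g × 100%

6.7%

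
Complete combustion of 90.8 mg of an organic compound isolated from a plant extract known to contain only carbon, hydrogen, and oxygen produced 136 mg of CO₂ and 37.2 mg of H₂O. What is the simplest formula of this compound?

mol C = 0.136 g CO₂ ÷ 44.009 g/mol = 0.003090 mol
mol H = 2 × 0.0372 g H₂O ÷ 18.015 g/mol = 0.004130 mol
mass O = 0.0908 − (0.03712 + 0.004163) = 0.04952 g → mol O = 0.04952 ÷ 15.999 = 0.003095 mol
Divide by the smallest (0.003090 mol): C 1.000, H 1.336, O 1.002
Multiplying each by 3 gives whole numbers: C 3.00, H 4.01, O 3.00

C3H4O3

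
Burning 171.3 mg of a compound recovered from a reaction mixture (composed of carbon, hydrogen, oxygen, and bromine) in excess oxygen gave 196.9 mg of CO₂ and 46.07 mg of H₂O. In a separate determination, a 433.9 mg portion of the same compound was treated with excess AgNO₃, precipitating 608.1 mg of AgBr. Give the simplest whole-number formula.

C7H8Br2O

mol C = 0.1969 g CO₂ ÷ 44.009 g/mol = 0.0044741 mol
mol H = 2 × 0.04607 g H₂O ÷ 18.015 g/mol = 0.0051146 mol
From the AgBr data: mol Br per gram of compound = (0.6081 ÷ 187.772) ÷ 0.4339 = 0.0074637 mol/g, so in the 0.1713 g combustion sample mol Br = 0.0012785 mol
mass O = 0.1713 − (0.053738 + 0.0051555 + 0.10216) = 0.010246 g → mol O = 0.010246 ÷ 15.999 = 0.00064044 mol
Divide by the smallest (0.00064044 mol): C 6.986, H 7.986, Br 1.996, O 1.000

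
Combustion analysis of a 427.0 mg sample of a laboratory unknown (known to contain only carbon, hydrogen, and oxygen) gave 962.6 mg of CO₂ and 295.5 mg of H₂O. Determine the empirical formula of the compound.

C8H12O3

mol C = 0.9626 g CO₂ ÷ 44.009 g/mol = 0.021873 mol
mol H = 2 × 0.2955 g H₂O ÷ 18.015 g/mol = 0.032806 mol
mass O = 0.4270 − (0.26271 + 0.033068) = 0.13122 g → mol O = 0.13122 ÷ 15.999 = 0.0082016 mol
Divide by the smallest (0.0082016 mol): C 2.667, H 4.000, O 1.000
Multiplying each by 3 gives whole numbers: C 8.00, H 12.00, O 3.00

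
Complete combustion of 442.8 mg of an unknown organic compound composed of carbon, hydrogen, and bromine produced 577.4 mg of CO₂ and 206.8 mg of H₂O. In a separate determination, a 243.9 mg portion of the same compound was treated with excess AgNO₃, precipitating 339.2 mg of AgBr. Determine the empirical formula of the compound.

mol C = 0.5774 g CO₂ ÷ 44.009 g/mol = 0.013120 mol
mol H = 2 × 0.2068 g H₂O ÷ 18.015 g/mol = 0.022959 mol
From the AgBr data: mol Br per gram of compound = (0.3392 ÷ 187.772) ÷ 0.2439 = 0.0074065 mol/g, so in the 0.4428 g combustion sample mol Br = 0.0032796 mol
Divide by the smallest (0.0032796 mol): C 4.001, H 7.000, Br 1.000

C4H7Br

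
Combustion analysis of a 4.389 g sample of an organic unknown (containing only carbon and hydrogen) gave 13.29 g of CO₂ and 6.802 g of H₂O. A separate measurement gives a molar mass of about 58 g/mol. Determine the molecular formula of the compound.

C4H10

mol C = 13.29 g CO₂ ÷ 44.009 g/mol = 0.30198 mol
mol H = 2 × 6.802 g H₂O ÷ 18.015 g/mol = 0.75515 mol
Divide by the smallest (0.30198 mol): C 1.000, H 2.501
Multiplying each by 2 gives whole numbers: C 2.00, H 5.00
Empirical formula: C2H5
Empirical-formula mass = 29.06 g/mol; 58 ÷ 29.06 ≈ 2, so the molecular formula is C4H10.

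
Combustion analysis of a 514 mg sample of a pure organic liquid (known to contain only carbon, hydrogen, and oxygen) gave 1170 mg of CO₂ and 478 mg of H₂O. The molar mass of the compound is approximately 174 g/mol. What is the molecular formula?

mol C = 1.17 g CO₂ ÷ 44.009 g/mol = 0.02659 mol
mol H = 2 × 0.478 g H₂O ÷ 18.015 g/mol = 0.05307 mol
mass O = 0.514 − (0.3193 + 0.05349) = 0.1412 g → mol O = 0.1412 ÷ 15.999 = 0.008825 mol
Divide by the smallest (0.008825 mol): C 3.013, H 6.013, O 1.000
Empirical formula: C3H6O
Empirical-formula mass = 58.08 g/mol; 174 ÷ 58.08 ≈ 3, so the molecular formula is C9H18O3.

C9H18O3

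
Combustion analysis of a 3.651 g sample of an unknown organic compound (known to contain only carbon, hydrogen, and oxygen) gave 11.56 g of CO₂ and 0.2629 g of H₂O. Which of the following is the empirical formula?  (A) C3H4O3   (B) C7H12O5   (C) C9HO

(C) C9HO

mol C = 11.56 g CO₂ ÷ 44.009 g/mol = 0.26267 mol
mol H = 2 × 0.2629 g H₂O ÷ 18.015 g/mol = 0.029187 mol
mass O = 3.651 − (3.1550 + 0.029420) = 0.46661 g → mol O = 0.46661 ÷ 15.999 = 0.029165 mol
Divide by the smallest (0.029165 mol): C 9.007, H 1.001, O 1.000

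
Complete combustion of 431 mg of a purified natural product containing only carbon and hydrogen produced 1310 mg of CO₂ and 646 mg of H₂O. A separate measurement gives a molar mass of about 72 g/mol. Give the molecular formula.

C5H12

mol C = 1.31 g CO₂ ÷ 44.009 g/mol = 0.02977 mol
mol H = 2 × 0.646 g H₂O ÷ 18.015 g/mol = 0.07172 mol
Divide by the smallest (0.02977 mol): C 1.000, H 2.409
Multiplying each by 5 gives whole numbers: C 5.00, H 12.05
Empirical formula: C5H12
Empirical-formula mass = 72.15 g/mol; 72 ÷ 72.15 ≈ 1, so the molecular formula is C5H12.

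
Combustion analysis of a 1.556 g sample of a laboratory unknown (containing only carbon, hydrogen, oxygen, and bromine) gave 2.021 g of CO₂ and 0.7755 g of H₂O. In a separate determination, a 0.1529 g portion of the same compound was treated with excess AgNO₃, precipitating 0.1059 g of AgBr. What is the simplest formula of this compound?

C8H15BrO5

mol C = 2.021 g CO₂ ÷ 44.009 g/mol = 0.045922 mol
mol H = 2 × 0.7755 g H₂O ÷ 18.015 g/mol = 0.086095 mol
From the AgBr data: mol Br per gram of compound = (0.1059 ÷ 187.772) ÷ 0.1529 = 0.0036886 mol/g, so in the 1.556 g combustion sample mol Br = 0.0057394 mol
mass O = 1.556 − (0.55157 + 0.086784 + 0.45860) = 0.45904 g → mol O = 0.45904 ÷ 15.999 = 0.028692 mol
Divide by the smallest (0.0057394 mol): C 8.001, H 15.001, Br 1.000, O 4.999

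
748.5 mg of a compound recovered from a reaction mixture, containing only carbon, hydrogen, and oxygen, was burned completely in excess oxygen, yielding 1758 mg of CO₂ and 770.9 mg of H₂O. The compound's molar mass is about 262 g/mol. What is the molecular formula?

mol C = 1.758 g CO₂ ÷ 44.009 g/mol = 0.039946 mol
mol H = 2 × 0.7709 g H₂O ÷ 18.015 g/mol = 0.085584 mol
mass O = 0.7485 − (0.47980 + 0.086269) = 0.18244 g → mol O = 0.18244 ÷ 15.999 = 0.011403 mol
Divide by the smallest (0.011403 mol): C 3.503, H 7.505, O 1.000
Multiplying each by 2 gives whole numbers: C 7.01, H 15.01, O 2.00
Empirical formula: C7H15O2
Empirical-formula mass = 131.19 g/mol; 262 ÷ 131.19 ≈ 2, so the molecular formula is C14H30O4.

C14H30O4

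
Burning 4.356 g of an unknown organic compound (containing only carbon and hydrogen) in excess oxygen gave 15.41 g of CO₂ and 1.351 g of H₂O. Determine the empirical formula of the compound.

C7H3

mol C = 15.41 g CO₂ ÷ 44.009 g/mol = 0.35016 mol
mol H = 2 × 1.351 g H₂O ÷ 18.015 g/mol = 0.14999 mol
Divide by the smallest (0.14999 mol): C 2.335, H 1.000
Multiplying each by 3 gives whole numbers: C 7.00, H 3.00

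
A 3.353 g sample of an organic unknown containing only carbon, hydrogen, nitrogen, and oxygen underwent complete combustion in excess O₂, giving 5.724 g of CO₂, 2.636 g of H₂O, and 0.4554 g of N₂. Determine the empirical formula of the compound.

C4H9NO2

mol C = 5.724 g CO₂ ÷ 44.009 g/mol = 0.13006 mol
mol H = 2 × 2.636 g H₂O ÷ 18.015 g/mol = 0.29265 mol
mol N = 2 × 0.4554 g N₂ ÷ 28.014 g/mol = 0.032512 mol
mass O = 3.353 − (1.5622 + 0.29499 + 0.45540) = 1.0404 g → mol O = 1.0404 ÷ 15.999 = 0.065030 mol
Divide by the smallest (0.032512 mol): C 4.000, H 9.001, N 1.000, O 2.000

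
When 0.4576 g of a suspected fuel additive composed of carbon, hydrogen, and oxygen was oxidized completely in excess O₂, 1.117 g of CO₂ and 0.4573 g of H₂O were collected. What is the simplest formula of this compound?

mol C = 1.117 g CO₂ ÷ 44.009 g/mol = 0.025381 mol
mol H = 2 × 0.4573 g H₂O ÷ 18.015 g/mol = 0.050769 mol
mass O = 0.4576 − (0.30485 + 0.051175) = 0.10157 g → mol O = 0.10157 ÷ 15.999 = 0.0063486 mol
Divide by the smallest (0.0063486 mol): C 3.998, H 7.997, O 1.000

C4H8O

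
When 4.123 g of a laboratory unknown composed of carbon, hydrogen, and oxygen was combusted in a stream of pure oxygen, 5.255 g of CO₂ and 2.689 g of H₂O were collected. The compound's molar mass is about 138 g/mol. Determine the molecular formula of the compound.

C4H10O5

mol C = 5.255 g CO₂ ÷ 44.009 g/mol = 0.11941 mol
mol H = 2 × 2.689 g H₂O ÷ 18.015 g/mol = 0.29853 mol
mass O = 4.123 − (1.4342 + 0.30092) = 2.3879 g → mol O = 2.3879 ÷ 15.999 = 0.14925 mol
Divide by the smallest (0.11941 mol): C 1.000, H 2.500, O 1.250
Multiplying each by 4 gives whole numbers: C 4.00, H 10.00, O 5.00
Empirical formula: C4H10O5
Empirical-formula mass = 138.12 g/mol; 138 ÷ 138.12 ≈ 1, so the molecular formula is C4H10O5.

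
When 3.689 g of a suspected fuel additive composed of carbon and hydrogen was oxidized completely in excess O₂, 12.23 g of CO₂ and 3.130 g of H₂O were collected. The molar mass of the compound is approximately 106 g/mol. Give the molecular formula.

mol C = 12.23 g CO₂ ÷ 44.009 g/mol = 0.27790 mol
mol H = 2 × 3.130 g H₂O ÷ 18.015 g/mol = 0.34749 mol
Divide by the smallest (0.27790 mol): C 1.000, H 1.250
Multiplying each by 4 gives whole numbers: C 4.00, H 5.00
Empirical formula: C4H5
Empirical-formula mass = 53.08 g/mol; 106 ÷ 53.08 ≈ 2, so the molecular formula is C8H10.

C8H10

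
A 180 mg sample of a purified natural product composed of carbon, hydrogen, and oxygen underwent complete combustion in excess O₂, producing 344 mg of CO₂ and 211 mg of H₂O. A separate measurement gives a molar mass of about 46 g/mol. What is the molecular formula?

C2H6O

mol C = 0.344 g CO₂ ÷ 44.009 g/mol = 0.007817 mol
mol H = 2 × 0.211 g H₂O ÷ 18.015 g/mol = 0.02342 mol
mass O = 0.180 − (0.09388 + 0.02361) = 0.06250 g → mol O = 0.06250 ÷ 15.999 = 0.003907 mol
Divide by the smallest (0.003907 mol): C 2.001, H 5.996, O 1.000
Empirical formula: C2H6O
Empirical-formula mass = 46.07 g/mol; 46 ÷ 46.07 ≈ 1, so the molecular formula is C2H6O.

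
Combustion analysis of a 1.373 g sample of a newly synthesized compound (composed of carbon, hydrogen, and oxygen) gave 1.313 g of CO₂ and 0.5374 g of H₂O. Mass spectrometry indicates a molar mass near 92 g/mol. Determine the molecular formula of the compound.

C2H4O4

mol C = 1.313 g CO₂ ÷ 44.009 g/mol = 0.029835 mol
mol H = 2 × 0.5374 g H₂O ÷ 18.015 g/mol = 0.059661 mol
mass O = 1.373 − (0.35835 + 0.060139) = 0.95452 g → mol O = 0.95452 ÷ 15.999 = 0.059661 mol
Divide by the smallest (0.029835 mol): C 1.000, H 2.000, O 2.000
Empirical formula: CH2O2
Empirical-formula mass = 46.02 g/mol; 92 ÷ 46.02 ≈ 2, so the molecular formula is C2H4O4.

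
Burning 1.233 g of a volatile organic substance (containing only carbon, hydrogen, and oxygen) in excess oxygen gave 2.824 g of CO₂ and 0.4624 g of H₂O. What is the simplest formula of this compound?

mol C = 2.824 g CO₂ ÷ 44.009 g/mol = 0.064169 mol
mol H = 2 × 0.4624 g H₂O ÷ 18.015 g/mol = 0.051335 mol
mass O = 1.233 − (0.77073 + 0.051746) = 0.41052 g → mol O = 0.41052 ÷ 15.999 = 0.025659 mol
Divide by the smallest (0.025659 mol): C 2.501, H 2.001, O 1.000
Multiplying each by 2 gives whole numbers: C 5.00, H 4.00, O 2.00

C5H4O2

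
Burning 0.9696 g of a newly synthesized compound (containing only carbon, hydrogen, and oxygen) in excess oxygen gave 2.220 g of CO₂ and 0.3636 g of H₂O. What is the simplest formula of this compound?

mol C = 2.220 g CO₂ ÷ 44.009 g/mol = 0.050444 mol
mol H = 2 × 0.3636 g H₂O ÷ 18.015 g/mol = 0.040366 mol
mass O = 0.9696 − (0.60589 + 0.040689) = 0.32303 g → mol O = 0.32303 ÷ 15.999 = 0.020190 mol
Divide by the smallest (0.020190 mol): C 2.498, H 1.999, O 1.000
Multiplying each by 2 gives whole numbers: C 5.00, H 4.00, O 2.00

C5H4O2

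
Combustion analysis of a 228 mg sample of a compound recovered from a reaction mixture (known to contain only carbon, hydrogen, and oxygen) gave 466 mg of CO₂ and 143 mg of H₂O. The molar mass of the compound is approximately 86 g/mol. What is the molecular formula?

mol C = 0.466 g CO₂ ÷ 44.009 g/mol = 0.01059 mol
mol H = 2 × 0.143 g H₂O ÷ 18.015 g/mol = 0.01588 mol
mass O = 0.228 − (0.1272 + 0.01600) = 0.08482 g → mol O = 0.08482 ÷ 15.999 = 0.005301 mol
Divide by the smallest (0.005301 mol): C 1.997, H 2.995, O 1.000
Empirical formula: C2H3O
Empirical-formula mass = 43.05 g/mol; 86 ÷ 43.05 ≈ 2, so the molecular formula is C4H6O2.

C4H6O2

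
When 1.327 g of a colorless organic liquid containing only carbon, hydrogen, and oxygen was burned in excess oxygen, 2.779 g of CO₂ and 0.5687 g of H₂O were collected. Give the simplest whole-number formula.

C2H2O

mol C = 2.779 g CO₂ ÷ 44.009 g/mol = 0.063146 mol
mol H = 2 × 0.5687 g H₂O ÷ 18.015 g/mol = 0.063136 mol
mass O = 1.327 − (0.75845 + 0.063641) = 0.50491 g → mol O = 0.50491 ÷ 15.999 = 0.031559 mol
Divide by the smallest (0.031559 mol): C 2.001, H 2.001, O 1.000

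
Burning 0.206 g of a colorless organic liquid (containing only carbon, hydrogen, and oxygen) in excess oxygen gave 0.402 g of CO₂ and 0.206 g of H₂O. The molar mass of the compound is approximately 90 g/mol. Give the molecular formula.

mol C = 0.402 g CO₂ ÷ 44.009 g/mol = 0.009134 mol
mol H = 2 × 0.206 g H₂O ÷ 18.015 g/mol = 0.02287 mol
mass O = 0.206 − (0.1097 + 0.02305) = 0.07323 g → mol O = 0.07323 ÷ 15.999 = 0.004577 mol
Divide by the smallest (0.004577 mol): C 1.996, H 4.996, O 1.000
Empirical formula: C2H5O
Empirical-formula mass = 45.06 g/mol; 90 ÷ 45.06 ≈ 2, so the molecular formula is C4H10O2.

C4H10O2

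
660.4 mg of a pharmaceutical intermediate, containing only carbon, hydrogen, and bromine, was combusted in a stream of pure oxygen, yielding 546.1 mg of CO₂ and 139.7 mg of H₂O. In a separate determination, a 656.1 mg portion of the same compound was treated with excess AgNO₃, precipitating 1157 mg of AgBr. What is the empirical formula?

C4H5Br2

mol C = 0.5461 g CO₂ ÷ 44.009 g/mol = 0.012409 mol
mol H = 2 × 0.1397 g H₂O ÷ 18.015 g/mol = 0.015509 mol
From the AgBr data: mol Br per gram of compound = (1.157 ÷ 187.772) ÷ 0.6561 = 0.0093914 mol/g, so in the 0.6604 g combustion sample mol Br = 0.0062021 mol
Divide by the smallest (0.0062021 mol): C 2.001, H 2.501, Br 1.000
Multiplying each by 2 gives whole numbers: C 4.00, H 5.00, Br 2.00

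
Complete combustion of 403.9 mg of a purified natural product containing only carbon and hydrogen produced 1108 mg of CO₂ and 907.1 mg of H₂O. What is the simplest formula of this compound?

CH4

mol C = 1.108 g CO₂ ÷ 44.009 g/mol = 0.025177 mol
mol H = 2 × 0.9071 g H₂O ÷ 18.015 g/mol = 0.10070 mol
Divide by the smallest (0.025177 mol): C 1.000, H 4.000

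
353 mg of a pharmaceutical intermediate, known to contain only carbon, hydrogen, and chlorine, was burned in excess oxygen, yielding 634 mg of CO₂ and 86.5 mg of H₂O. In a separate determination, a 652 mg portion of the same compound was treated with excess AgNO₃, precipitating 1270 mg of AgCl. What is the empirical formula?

mol C = 0.634 g CO₂ ÷ 44.009 g/mol = 0.01441 mol
mol H = 2 × 0.0865 g H₂O ÷ 18.015 g/mol = 0.009603 mol
From the AgCl data: mol Cl per gram of compound = (1.27 ÷ 143.318) ÷ 0.652 = 0.01359 mol/g, so in the 0.353 g combustion sample mol Cl = 0.004798 mol
Divide by the smallest (0.004798 mol): C 3.003, H 2.002, Cl 1.000

C3H2Cl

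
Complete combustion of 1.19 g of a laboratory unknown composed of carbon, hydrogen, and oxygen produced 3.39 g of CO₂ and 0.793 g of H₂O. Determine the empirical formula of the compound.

mol C = 3.39 g CO₂ ÷ 44.009 g/mol = 0.07703 mol
mol H = 2 × 0.793 g H₂O ÷ 18.015 g/mol = 0.08804 mol
mass O = 1.19 − (0.9252 + 0.08874) = 0.1761 g → mol O = 0.1761 ÷ 15.999 = 0.01100 mol
Divide by the smallest (0.01100 mol): C 7.000, H 8.000, O 1.000

C7H8O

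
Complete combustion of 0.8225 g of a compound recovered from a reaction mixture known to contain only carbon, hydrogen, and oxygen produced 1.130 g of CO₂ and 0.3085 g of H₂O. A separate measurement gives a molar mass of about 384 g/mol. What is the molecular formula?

mol C = 1.130 g CO₂ ÷ 44.009 g/mol = 0.025677 mol
mol H = 2 × 0.3085 g H₂O ÷ 18.015 g/mol = 0.034249 mol
mass O = 0.8225 − (0.30840 + 0.034523) = 0.47958 g → mol O = 0.47958 ÷ 15.999 = 0.029975 mol
Divide by the smallest (0.025677 mol): C 1.000, H 1.334, O 1.167
Multiplying each by 6 gives whole numbers: C 6.00, H 8.00, O 7.00
Empirical formula: C6H8O7
Empirical-formula mass = 192.12 g/mol; 384 ÷ 192.12 ≈ 2, so the molecular formula is C12H16O14.

C12H16O14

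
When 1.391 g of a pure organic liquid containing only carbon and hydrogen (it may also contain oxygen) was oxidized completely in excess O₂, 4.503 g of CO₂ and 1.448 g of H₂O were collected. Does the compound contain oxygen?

mol C = 4.503 g CO₂ ÷ 44.009 g/mol = 0.10232 mol
mol H = 2 × 1.448 g H₂O ÷ 18.015 g/mol = 0.16075 mol
C and H together account for 1.3910 g — essentially the entire 1.391 g sample — so the compound contains no oxygen.

no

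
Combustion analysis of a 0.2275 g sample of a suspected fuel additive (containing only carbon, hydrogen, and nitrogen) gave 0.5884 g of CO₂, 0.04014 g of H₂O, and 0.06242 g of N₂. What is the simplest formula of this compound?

mol C = 0.5884 g CO₂ ÷ 44.009 g/mol = 0.013370 mol
mol H = 2 × 0.04014 g H₂O ÷ 18.015 g/mol = 0.0044563 mol
mol N = 2 × 0.06242 g N₂ ÷ 28.014 g/mol = 0.0044563 mol
Divide by the smallest (0.0044563 mol): C 3.000, H 1.000, N 1.000

C3HN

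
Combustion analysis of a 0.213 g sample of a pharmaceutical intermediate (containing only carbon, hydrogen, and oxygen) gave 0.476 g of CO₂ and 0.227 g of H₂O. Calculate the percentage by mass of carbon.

mol C = 0.476 g CO₂ ÷ 44.009 g/mol = 0.01082 mol
mol H = 2 × 0.227 g H₂O ÷ 18.015 g/mol = 0.02520 mol
mass O = 0.213 − (0.1299 + 0.02540) = 0.05769 g → mol O = 0.05769 ÷ 15.999 = 0.003606 mol
mass % C = 0.1299 g ÷ 0.213 g × 100%

61.0%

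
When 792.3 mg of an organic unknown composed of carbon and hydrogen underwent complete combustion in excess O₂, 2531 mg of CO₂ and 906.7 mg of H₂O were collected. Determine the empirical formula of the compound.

mol C = 2.531 g CO₂ ÷ 44.009 g/mol = 0.057511 mol
mol H = 2 × 0.9067 g H₂O ÷ 18.015 g/mol = 0.10066 mol
Divide by the smallest (0.057511 mol): C 1.000, H 1.750
Multiplying each by 4 gives whole numbers: C 4.00, H 7.00

C4H7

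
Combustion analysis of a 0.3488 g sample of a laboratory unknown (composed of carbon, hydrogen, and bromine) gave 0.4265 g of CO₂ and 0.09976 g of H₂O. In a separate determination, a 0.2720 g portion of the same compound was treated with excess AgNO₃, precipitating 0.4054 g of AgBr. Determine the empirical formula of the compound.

mol C = 0.4265 g CO₂ ÷ 44.009 g/mol = 0.0096912 mol
mol H = 2 × 0.09976 g H₂O ÷ 18.015 g/mol = 0.011075 mol
From the AgBr data: mol Br per gram of compound = (0.4054 ÷ 187.772) ÷ 0.2720 = 0.0079375 mol/g, so in the 0.3488 g combustion sample mol Br = 0.0027686 mol
Divide by the smallest (0.0027686 mol): C 3.500, H 4.000, Br 1.000
Multiplying each by 2 gives whole numbers: C 7.00, H 8.00, Br 2.00

C7H8Br2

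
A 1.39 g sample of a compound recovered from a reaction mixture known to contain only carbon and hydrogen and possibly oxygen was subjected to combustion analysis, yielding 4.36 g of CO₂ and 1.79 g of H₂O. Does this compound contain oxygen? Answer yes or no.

no

mol C = 4.36 g CO₂ ÷ 44.009 g/mol = 0.09907 mol
mol H = 2 × 1.79 g H₂O ÷ 18.015 g/mol = 0.1987 mol
C and H together account for 1.390 g — essentially the entire 1.39 g sample — so the compound contains no oxygen.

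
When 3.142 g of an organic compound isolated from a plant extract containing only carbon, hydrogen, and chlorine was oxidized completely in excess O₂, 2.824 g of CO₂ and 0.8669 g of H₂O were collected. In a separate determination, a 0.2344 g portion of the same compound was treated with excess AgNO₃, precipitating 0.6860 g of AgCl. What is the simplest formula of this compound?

mol C = 2.824 g CO₂ ÷ 44.009 g/mol = 0.064169 mol
mol H = 2 × 0.8669 g H₂O ÷ 18.015 g/mol = 0.096242 mol
From the AgCl data: mol Cl per gram of compound = (0.6860 ÷ 143.318) ÷ 0.2344 = 0.020420 mol/g, so in the 3.142 g combustion sample mol Cl = 0.064161 mol
Divide by the smallest (0.064161 mol): C 1.000, H 1.500, Cl 1.000
Multiplying each by 2 gives whole numbers: C 2.00, H 3.00, Cl 2.00

C2H3Cl2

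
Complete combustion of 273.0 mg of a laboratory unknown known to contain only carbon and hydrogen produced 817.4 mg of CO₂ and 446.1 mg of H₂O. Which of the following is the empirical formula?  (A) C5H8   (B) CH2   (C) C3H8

(C) C3H8

mol C = 0.8174 g CO₂ ÷ 44.009 g/mol = 0.018573 mol
mol H = 2 × 0.4461 g H₂O ÷ 18.015 g/mol = 0.049525 mol
Divide by the smallest (0.018573 mol): C 1.000, H 2.666
Multiplying each by 3 gives whole numbers: C 3.00, H 8.00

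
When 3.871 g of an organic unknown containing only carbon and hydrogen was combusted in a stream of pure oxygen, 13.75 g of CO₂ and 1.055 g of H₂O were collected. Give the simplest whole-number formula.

mol C = 13.75 g CO₂ ÷ 44.009 g/mol = 0.31244 mol
mol H = 2 × 1.055 g H₂O ÷ 18.015 g/mol = 0.11712 mol
Divide by the smallest (0.11712 mol): C 2.668, H 1.000
Multiplying each by 3 gives whole numbers: C 8.00, H 3.00

C8H3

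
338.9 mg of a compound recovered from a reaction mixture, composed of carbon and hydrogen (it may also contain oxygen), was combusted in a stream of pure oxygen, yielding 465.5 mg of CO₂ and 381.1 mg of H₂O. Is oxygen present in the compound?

yes

mol C = 0.4655 g CO₂ ÷ 44.009 g/mol = 0.010577 mol
mol H = 2 × 0.3811 g H₂O ÷ 18.015 g/mol = 0.042309 mol
C and H account for only 0.16969 g of the 0.3389 g sample; the remaining 0.16921 g must be oxygen.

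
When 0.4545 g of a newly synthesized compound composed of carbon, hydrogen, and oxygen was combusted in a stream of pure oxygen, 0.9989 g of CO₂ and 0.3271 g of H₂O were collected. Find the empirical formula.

C5H8O2

mol C = 0.9989 g CO₂ ÷ 44.009 g/mol = 0.022698 mol
mol H = 2 × 0.3271 g H₂O ÷ 18.015 g/mol = 0.036314 mol
mass O = 0.4545 − (0.27262 + 0.036605) = 0.14527 g → mol O = 0.14527 ÷ 15.999 = 0.0090802 mol
Divide by the smallest (0.0090802 mol): C 2.500, H 3.999, O 1.000
Multiplying each by 2 gives whole numbers: C 5.00, H 8.00, O 2.00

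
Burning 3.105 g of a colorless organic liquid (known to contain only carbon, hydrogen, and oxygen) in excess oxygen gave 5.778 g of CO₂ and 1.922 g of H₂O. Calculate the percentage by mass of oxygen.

mol C = 5.778 g CO₂ ÷ 44.009 g/mol = 0.13129 mol
mol H = 2 × 1.922 g H₂O ÷ 18.015 g/mol = 0.21338 mol
mass O = 3.105 − (1.5769 + 0.21508) = 1.3130 g → mol O = 1.3130 ÷ 15.999 = 0.082066 mol
mass % O = 1.3130 g ÷ 3.105 g × 100%

42.29%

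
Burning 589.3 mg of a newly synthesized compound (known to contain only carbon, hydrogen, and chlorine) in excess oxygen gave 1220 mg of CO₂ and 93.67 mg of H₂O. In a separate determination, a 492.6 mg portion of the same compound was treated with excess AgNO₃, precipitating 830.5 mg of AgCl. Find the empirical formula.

C8H3Cl2

mol C = 1.220 g CO₂ ÷ 44.009 g/mol = 0.027722 mol
mol H = 2 × 0.09367 g H₂O ÷ 18.015 g/mol = 0.010399 mol
From the AgCl data: mol Cl per gram of compound = (0.8305 ÷ 143.318) ÷ 0.4926 = 0.011764 mol/g, so in the 0.5893 g combustion sample mol Cl = 0.0069324 mol
Divide by the smallest (0.0069324 mol): C 3.999, H 1.500, Cl 1.000
Multiplying each by 2 gives whole numbers: C 8.00, H 3.00, Cl 2.00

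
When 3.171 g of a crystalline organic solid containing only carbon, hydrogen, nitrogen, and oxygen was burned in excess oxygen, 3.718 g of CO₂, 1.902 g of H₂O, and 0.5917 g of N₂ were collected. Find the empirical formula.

C2H5NO2

mol C = 3.718 g CO₂ ÷ 44.009 g/mol = 0.084483 mol
mol H = 2 × 1.902 g H₂O ÷ 18.015 g/mol = 0.21116 mol
mol N = 2 × 0.5917 g N₂ ÷ 28.014 g/mol = 0.042243 mol
mass O = 3.171 − (1.0147 + 0.21285 + 0.59170) = 1.3517 g → mol O = 1.3517 ÷ 15.999 = 0.084488 mol
Divide by the smallest (0.042243 mol): C 2.000, H 4.999, N 1.000, O 2.000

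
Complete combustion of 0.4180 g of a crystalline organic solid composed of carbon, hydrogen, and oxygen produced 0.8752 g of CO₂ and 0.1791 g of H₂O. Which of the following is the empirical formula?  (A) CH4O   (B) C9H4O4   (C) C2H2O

(C) C2H2O

mol C = 0.8752 g CO₂ ÷ 44.009 g/mol = 0.019887 mol
mol H = 2 × 0.1791 g H₂O ÷ 18.015 g/mol = 0.019883 mol
mass O = 0.4180 − (0.23886 + 0.020042) = 0.15910 g → mol O = 0.15910 ÷ 15.999 = 0.0099442 mol
Divide by the smallest (0.0099442 mol): C 2.000, H 2.000, O 1.000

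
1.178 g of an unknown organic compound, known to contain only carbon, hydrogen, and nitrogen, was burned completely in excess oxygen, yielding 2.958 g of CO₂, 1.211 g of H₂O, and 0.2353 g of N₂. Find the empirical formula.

C4H8N

mol C = 2.958 g CO₂ ÷ 44.009 g/mol = 0.067214 mol
mol H = 2 × 1.211 g H₂O ÷ 18.015 g/mol = 0.13444 mol
mol N = 2 × 0.2353 g N₂ ÷ 28.014 g/mol = 0.016799 mol
Divide by the smallest (0.016799 mol): C 4.001, H 8.003, N 1.000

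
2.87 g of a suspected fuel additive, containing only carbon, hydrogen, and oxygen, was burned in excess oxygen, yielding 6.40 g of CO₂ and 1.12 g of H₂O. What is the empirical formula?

C7H6O3

mol C = 6.40 g CO₂ ÷ 44.009 g/mol = 0.1454 mol
mol H = 2 × 1.12 g H₂O ÷ 18.015 g/mol = 0.1243 mol
mass O = 2.87 − (1.747 + 0.1253) = 0.9980 g → mol O = 0.9980 ÷ 15.999 = 0.06238 mol
Divide by the smallest (0.06238 mol): C 2.331, H 1.993, O 1.000
Multiplying each by 3 gives whole numbers: C 6.99, H 5.98, O 3.00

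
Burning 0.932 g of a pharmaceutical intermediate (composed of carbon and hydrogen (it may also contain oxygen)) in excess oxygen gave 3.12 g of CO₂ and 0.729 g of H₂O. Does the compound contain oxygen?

no

mol C = 3.12 g CO₂ ÷ 44.009 g/mol = 0.07089 mol
mol H = 2 × 0.729 g H₂O ÷ 18.015 g/mol = 0.08093 mol
C and H together account for 0.9331 g — essentially the entire 0.932 g sample — so the compound contains no oxygen.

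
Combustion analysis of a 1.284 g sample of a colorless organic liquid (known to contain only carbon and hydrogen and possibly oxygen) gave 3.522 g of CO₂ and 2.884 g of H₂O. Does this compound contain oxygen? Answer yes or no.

mol C = 3.522 g CO₂ ÷ 44.009 g/mol = 0.080029 mol
mol H = 2 × 2.884 g H₂O ÷ 18.015 g/mol = 0.32018 mol
C and H together account for 1.2840 g — essentially the entire 1.284 g sample — so the compound contains no oxygen.

no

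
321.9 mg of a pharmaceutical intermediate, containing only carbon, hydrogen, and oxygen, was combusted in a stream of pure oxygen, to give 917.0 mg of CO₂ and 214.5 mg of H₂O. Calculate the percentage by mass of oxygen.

mol C = 0.9170 g CO₂ ÷ 44.009 g/mol = 0.020837 mol
mol H = 2 × 0.2145 g H₂O ÷ 18.015 g/mol = 0.023813 mol
mass O = 0.3219 − (0.25027 + 0.024004) = 0.047627 g → mol O = 0.047627 ÷ 15.999 = 0.0029769 mol
mass % O = 0.047627 g ÷ 0.3219 g × 100%

14.80%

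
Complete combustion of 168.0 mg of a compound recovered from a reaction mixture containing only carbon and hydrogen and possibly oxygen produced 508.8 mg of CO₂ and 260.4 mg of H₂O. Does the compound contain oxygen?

no

mol C = 0.5088 g CO₂ ÷ 44.009 g/mol = 0.011561 mol
mol H = 2 × 0.2604 g H₂O ÷ 18.015 g/mol = 0.028909 mol
C and H together account for 0.16800 g — essentially the entire 0.1680 g sample — so the compound contains no oxygen.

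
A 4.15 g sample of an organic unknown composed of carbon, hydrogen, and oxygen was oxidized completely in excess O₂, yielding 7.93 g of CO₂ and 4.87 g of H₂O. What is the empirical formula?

mol C = 7.93 g CO₂ ÷ 44.009 g/mol = 0.1802 mol
mol H = 2 × 4.87 g H₂O ÷ 18.015 g/mol = 0.5407 mol
mass O = 4.15 − (2.164 + 0.5450) = 1.441 g → mol O = 1.441 ÷ 15.999 = 0.09005 mol
Divide by the smallest (0.09005 mol): C 2.001, H 6.004, O 1.000

C2H6O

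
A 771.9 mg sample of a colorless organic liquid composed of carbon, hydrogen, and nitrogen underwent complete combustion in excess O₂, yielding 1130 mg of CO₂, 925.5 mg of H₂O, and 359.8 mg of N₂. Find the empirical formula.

CH4N

mol C = 1.130 g CO₂ ÷ 44.009 g/mol = 0.025677 mol
mol H = 2 × 0.9255 g H₂O ÷ 18.015 g/mol = 0.10275 mol
mol N = 2 × 0.3598 g N₂ ÷ 28.014 g/mol = 0.025687 mol
Divide by the smallest (0.025677 mol): C 1.000, H 4.002, N 1.000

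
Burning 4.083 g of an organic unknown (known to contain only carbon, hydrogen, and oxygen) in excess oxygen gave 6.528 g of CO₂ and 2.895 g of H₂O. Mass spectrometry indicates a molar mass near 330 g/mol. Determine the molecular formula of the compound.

C12H26O10

mol C = 6.528 g CO₂ ÷ 44.009 g/mol = 0.14833 mol
mol H = 2 × 2.895 g H₂O ÷ 18.015 g/mol = 0.32140 mol
mass O = 4.083 − (1.7816 + 0.32397) = 1.9774 g → mol O = 1.9774 ÷ 15.999 = 0.12360 mol
Divide by the smallest (0.12360 mol): C 1.200, H 2.600, O 1.000
Multiplying each by 5 gives whole numbers: C 6.00, H 13.00, O 5.00
Empirical formula: C6H13O5
Empirical-formula mass = 165.17 g/mol; 330 ÷ 165.17 ≈ 2, so the molecular formula is C12H26O10.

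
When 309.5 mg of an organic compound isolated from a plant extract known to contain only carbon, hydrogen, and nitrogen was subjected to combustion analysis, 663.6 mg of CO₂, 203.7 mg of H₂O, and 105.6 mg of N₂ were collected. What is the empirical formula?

mol C = 0.6636 g CO₂ ÷ 44.009 g/mol = 0.015079 mol
mol H = 2 × 0.2037 g H₂O ÷ 18.015 g/mol = 0.022614 mol
mol N = 2 × 0.1056 g N₂ ÷ 28.014 g/mol = 0.0075391 mol
Divide by the smallest (0.0075391 mol): C 2.000, H 3.000, N 1.000

C2H3N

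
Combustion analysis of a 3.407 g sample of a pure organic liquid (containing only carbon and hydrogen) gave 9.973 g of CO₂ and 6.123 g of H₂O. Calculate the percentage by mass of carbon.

79.89%

mol C = 9.973 g CO₂ ÷ 44.009 g/mol = 0.22661 mol
mol H = 2 × 6.123 g H₂O ÷ 18.015 g/mol = 0.67977 mol
mass % C = 2.7218 g ÷ 3.407 g × 100%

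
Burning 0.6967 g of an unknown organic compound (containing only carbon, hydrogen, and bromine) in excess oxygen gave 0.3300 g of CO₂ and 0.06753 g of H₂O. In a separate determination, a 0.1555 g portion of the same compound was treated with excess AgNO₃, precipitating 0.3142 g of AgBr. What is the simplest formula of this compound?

CHBr

mol C = 0.3300 g CO₂ ÷ 44.009 g/mol = 0.0074985 mol
mol H = 2 × 0.06753 g H₂O ÷ 18.015 g/mol = 0.0074971 mol
From the AgBr data: mol Br per gram of compound = (0.3142 ÷ 187.772) ÷ 0.1555 = 0.010761 mol/g, so in the 0.6967 g combustion sample mol Br = 0.0074971 mol
Divide by the smallest (0.0074971 mol): C 1.000, H 1.000, Br 1.000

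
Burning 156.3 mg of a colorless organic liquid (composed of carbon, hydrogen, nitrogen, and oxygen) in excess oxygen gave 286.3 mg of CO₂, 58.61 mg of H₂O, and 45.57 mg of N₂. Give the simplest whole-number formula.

mol C = 0.2863 g CO₂ ÷ 44.009 g/mol = 0.0065055 mol
mol H = 2 × 0.05861 g H₂O ÷ 18.015 g/mol = 0.0065068 mol
mol N = 2 × 0.04557 g N₂ ÷ 28.014 g/mol = 0.0032534 mol
mass O = 0.1563 − (0.078137 + 0.0065589 + 0.045570) = 0.026034 g → mol O = 0.026034 ÷ 15.999 = 0.0016272 mol
Divide by the smallest (0.0016272 mol): C 3.998, H 3.999, N 1.999, O 1.000

C4H4N2O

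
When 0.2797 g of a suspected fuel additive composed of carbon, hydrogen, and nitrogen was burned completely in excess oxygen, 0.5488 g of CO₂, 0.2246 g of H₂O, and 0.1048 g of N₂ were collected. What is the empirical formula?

C5H10N3

mol C = 0.5488 g CO₂ ÷ 44.009 g/mol = 0.012470 mol
mol H = 2 × 0.2246 g H₂O ÷ 18.015 g/mol = 0.024935 mol
mol N = 2 × 0.1048 g N₂ ÷ 28.014 g/mol = 0.0074820 mol
Divide by the smallest (0.0074820 mol): C 1.667, H 3.333, N 1.000
Multiplying each by 3 gives whole numbers: C 5.00, H 10.00, N 3.00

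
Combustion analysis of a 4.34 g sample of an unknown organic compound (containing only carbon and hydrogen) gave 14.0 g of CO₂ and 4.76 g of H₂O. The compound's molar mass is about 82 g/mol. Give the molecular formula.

C6H10

mol C = 14.0 g CO₂ ÷ 44.009 g/mol = 0.3181 mol
mol H = 2 × 4.76 g H₂O ÷ 18.015 g/mol = 0.5284 mol
Divide by the smallest (0.3181 mol): C 1.000, H 1.661
Multiplying each by 3 gives whole numbers: C 3.00, H 4.98
Empirical formula: C3H5
Empirical-formula mass = 41.07 g/mol; 82 ÷ 41.07 ≈ 2, so the molecular formula is C6H10.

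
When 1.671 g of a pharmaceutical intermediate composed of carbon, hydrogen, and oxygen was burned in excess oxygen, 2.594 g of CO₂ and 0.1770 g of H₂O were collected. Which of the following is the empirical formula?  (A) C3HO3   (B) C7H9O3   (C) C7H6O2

(A) C3HO3

mol C = 2.594 g CO₂ ÷ 44.009 g/mol = 0.058942 mol
mol H = 2 × 0.1770 g H₂O ÷ 18.015 g/mol = 0.019650 mol
mass O = 1.671 − (0.70796 + 0.019807) = 0.94323 g → mol O = 0.94323 ÷ 15.999 = 0.058956 mol
Divide by the smallest (0.019650 mol): C 3.000, H 1.000, O 3.000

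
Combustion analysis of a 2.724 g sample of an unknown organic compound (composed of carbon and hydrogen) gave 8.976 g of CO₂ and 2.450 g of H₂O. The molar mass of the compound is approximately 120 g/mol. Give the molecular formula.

C9H12

mol C = 8.976 g CO₂ ÷ 44.009 g/mol = 0.20396 mol
mol H = 2 × 2.450 g H₂O ÷ 18.015 g/mol = 0.27200 mol
Divide by the smallest (0.20396 mol): C 1.000, H 1.334
Multiplying each by 3 gives whole numbers: C 3.00, H 4.00
Empirical formula: C3H4
Empirical-formula mass = 40.06 g/mol; 120 ÷ 40.06 ≈ 3, so the molecular formula is C9H12.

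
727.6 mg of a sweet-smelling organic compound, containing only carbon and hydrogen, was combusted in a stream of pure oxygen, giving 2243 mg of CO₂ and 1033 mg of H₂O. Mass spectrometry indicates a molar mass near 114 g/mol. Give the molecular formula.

C8H18

mol C = 2.243 g CO₂ ÷ 44.009 g/mol = 0.050967 mol
mol H = 2 × 1.033 g H₂O ÷ 18.015 g/mol = 0.11468 mol
Divide by the smallest (0.050967 mol): C 1.000, H 2.250
Multiplying each by 4 gives whole numbers: C 4.00, H 9.00
Empirical formula: C4H9
Empirical-formula mass = 57.12 g/mol; 114 ÷ 57.12 ≈ 2, so the molecular formula is C8H18.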